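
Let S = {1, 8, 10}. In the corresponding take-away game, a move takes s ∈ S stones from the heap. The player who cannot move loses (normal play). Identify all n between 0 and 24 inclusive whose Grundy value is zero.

G(0) = 0
G(1) = mex{0} = 1
G(2) = mex{1} = 0
G(3) = mex{0} = 1
G(4) = mex{1} = 0
G(5) = mex{0} = 1
G(6) = mex{1} = 0
G(7) = mex{0} = 1
G(8) = mex{1,0} = 2
G(9) = mex{2,1} = 0
G(10) = mex{0,0,0} = 1
G(11) = mex{1,1,1} = 0
G(12) = mex{0,0,0} = 1
G(13) = mex{1,1,1} = 0
G(14) = mex{0,0,0} = 1
G(15) = mex{1,1,1} = 0
G(16) = mex{0,2,0} = 1
G(17) = mex{1,0,1} = 2
G(18) = mex{2,1,2} = 0
G(19) = mex{0,0,0} = 1
G(20) = mex{1,1,1} = 0
G(21) = mex{0,0,0} = 1
G(22) = mex{1,1,1} = 0
G(23) = mex{0,0,0} = 1
G(24) = mex{1,1,1} = 0
P-positions are exactly the n with G(n) = 0.

0, 2, 4, 6, 9, 11, 13, 15, 18, 20, 22, 24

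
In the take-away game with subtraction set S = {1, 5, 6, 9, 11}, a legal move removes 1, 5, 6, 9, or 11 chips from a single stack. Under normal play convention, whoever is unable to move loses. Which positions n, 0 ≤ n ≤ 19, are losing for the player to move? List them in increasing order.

0, 2, 4, 12, 14, 16

n :  0  1  2  3  4  5  6  7  8  9 10 11 12 13 14 15 16 17 18 19
G :  0  1  0  1  0  1  2  3  2  3  2  3  0  1  0  1  0  1  2  3
P-positions are exactly the n with G(n) = 0.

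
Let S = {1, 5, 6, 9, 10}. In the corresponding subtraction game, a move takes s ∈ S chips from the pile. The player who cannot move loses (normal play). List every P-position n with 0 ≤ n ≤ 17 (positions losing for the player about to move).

n :  0  1  2  3  4  5  6  7  8  9 10 11 12 13 14 15 16 17
G :  0  1  0  1  0  1  2  3  2  3  2  3  4  5  4  0  1  0
P-positions are exactly the n with G(n) = 0.

0, 2, 4, 15, 17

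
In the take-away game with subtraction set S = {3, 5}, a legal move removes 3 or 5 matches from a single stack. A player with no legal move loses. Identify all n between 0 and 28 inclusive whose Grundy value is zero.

0, 1, 2, 8, 9, 10, 16, 17, 18, 24, 25, 26

G(0) = 0
G(1) = mex{} = 0
G(2) = mex{} = 0
G(3) = mex{0} = 1
G(4) = mex{0} = 1
G(5) = mex{0,0} = 1
G(6) = mex{1,0} = 2
G(7) = mex{1,0} = 2
G(8) = mex{1,1} = 0
G(9) = mex{2,1} = 0
G(10) = mex{2,1} = 0
G(11) = mex{0,2} = 1
G(12) = mex{0,2} = 1
G(13) = mex{0,0} = 1
G(14) = mex{1,0} = 2
G(15) = mex{1,0} = 2
G(16) = mex{1,1} = 0
G(17) = mex{2,1} = 0
G(18) = mex{2,1} = 0
G(19) = mex{0,2} = 1
G(20) = mex{0,2} = 1
G(21) = mex{0,0} = 1
G(22) = mex{1,0} = 2
G(23) = mex{1,0} = 2
G(24) = mex{1,1} = 0
G(25) = mex{2,1} = 0
G(26) = mex{2,1} = 0
G(27) = mex{0,2} = 1
G(28) = mex{0,2} = 1
P-positions are exactly the n with G(n) = 0.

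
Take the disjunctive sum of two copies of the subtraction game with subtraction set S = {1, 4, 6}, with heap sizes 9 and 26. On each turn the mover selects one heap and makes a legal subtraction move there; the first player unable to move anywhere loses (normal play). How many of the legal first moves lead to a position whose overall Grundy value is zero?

All heaps use S = {1, 4, 6}:
G(0) = 0
G(1) = mex{0} = 1
G(2) = mex{1} = 0
G(3) = mex{0} = 1
G(4) = mex{1,0} = 2
G(5) = mex{2,1} = 0
G(6) = mex{0,0,0} = 1
G(7) = mex{1,1,1} = 0
G(8) = mex{0,2,0} = 1
G(9) = mex{1,0,1} = 2
G(10) = mex{2,1,2} = 0
G(11) = mex{0,0,0} = 1
G(12) = mex{1,1,1} = 0
G(13) = mex{0,2,0} = 1
G(14) = mex{1,0,1} = 2
G(15) = mex{2,1,2} = 0
G(16) = mex{0,0,0} = 1
G(17) = mex{1,1,1} = 0
G(18) = mex{0,2,0} = 1
G(19) = mex{1,0,1} = 2
G(20) = mex{2,1,2} = 0
G(21) = mex{0,0,0} = 1
G(22) = mex{1,1,1} = 0
G(23) = mex{0,2,0} = 1
G(24) = mex{1,0,1} = 2
G(25) = mex{2,1,2} = 0
G(26) = mex{0,0,0} = 1
Heap A: G(9) = 2.
Heap B: G(26) = 1.
Combined Grundy value = 2 ⊕ 1 = 3.
A winning move leaves total XOR = 0, i.e. changes one component's Grundy value g to g ⊕ X where X is the current total.
Heap A: need g' = 2⊕3 = 1. Options: 9−1→G=1, 9−4→G=0, 9−6→G=1. Hits: 2.
Heap B: need g' = 1⊕3 = 2. Options: 26−1→G=0, 26−4→G=0, 26−6→G=0. Hits: 0.

2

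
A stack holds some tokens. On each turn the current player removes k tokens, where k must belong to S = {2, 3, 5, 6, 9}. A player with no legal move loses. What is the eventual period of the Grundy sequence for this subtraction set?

G(0) = 0
G(1) = mex{} = 0
G(2) = mex{0} = 1
G(3) = mex{0,0} = 1
G(4) = mex{1,0} = 2
G(5) = mex{1,1,0} = 2
G(6) = mex{2,1,0,0} = 3
G(7) = mex{2,2,1,0} = 3
G(8) = mex{3,2,1,1} = 0
G(9) = mex{3,3,2,1,0} = 4
G(10) = mex{0,3,2,2,0} = 1
G(11) = mex{4,0,3,2,1} = 5
G(12) = mex{1,4,3,3,1} = 0
G(13) = mex{5,1,0,3,2} = 4
G(14) = mex{0,5,4,0,2} = 1
G(15) = mex{4,0,1,4,3} = 2
G(16) = mex{1,4,5,1,3} = 0
G(17) = mex{2,1,0,5,0} = 3
G(18) = mex{0,2,4,0,4} = 1
G(19) = mex{3,0,1,4,1} = 2
G(20) = mex{1,3,2,1,5} = 0
G(21) = mex{2,1,0,2,0} = 3
G(22) = mex{0,2,3,0,4} = 1
G(23) = mex{3,0,1,3,1} = 2
G(24) = mex{1,3,2,1,2} = 0
G(25) = mex{2,1,0,2,0} = 3
G(26) = mex{0,2,3,0,3} = 1
G(27) = mex{3,0,1,3,1} = 2
G(28) = mex{1,3,2,1,2} = 0
From n = 14 onward G(n+4) = G(n); since this holds over max(S) = 9 consecutive positions the period is 4 (pre-period 14).

4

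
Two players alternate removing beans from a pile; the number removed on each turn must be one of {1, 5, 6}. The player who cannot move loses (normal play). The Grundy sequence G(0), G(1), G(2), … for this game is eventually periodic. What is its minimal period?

11

n :  0  1  2  3  4  5  6  7  8  9 10 11 12 13 14 15 16 17 18 19 20 21 22 23
G :  0  1  0  1  0  1  2  3  2  3  2  0  1  0  1  0  1  2  3  2  3  2  0  1
G(n+11) = G(n) holds for n = 0,…,5 (a full window of length max(S) = 6), so the sequence is purely periodic with period 11.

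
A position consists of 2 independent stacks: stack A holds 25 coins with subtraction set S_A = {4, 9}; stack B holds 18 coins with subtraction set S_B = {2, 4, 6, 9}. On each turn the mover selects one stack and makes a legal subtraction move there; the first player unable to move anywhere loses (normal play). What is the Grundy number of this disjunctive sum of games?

Stack A, S = {4, 9}:
G(0) = 0
G(1) = mex{} = 0
G(2) = mex{} = 0
G(3) = mex{} = 0
G(4) = mex{0} = 1
G(5) = mex{0} = 1
G(6) = mex{0} = 1
G(7) = mex{0} = 1
G(8) = mex{1} = 0
G(9) = mex{1,0} = 2
G(10) = mex{1,0} = 2
G(11) = mex{1,0} = 2
G(12) = mex{0,0} = 1
G(13) = mex{2,1} = 0
G(14) = mex{2,1} = 0
G(15) = mex{2,1} = 0
G(16) = mex{1,1} = 0
G(17) = mex{0,0} = 1
G(18) = mex{0,2} = 1
G(19) = mex{0,2} = 1
G(20) = mex{0,2} = 1
G(21) = mex{1,1} = 0
G(22) = mex{1,0} = 2
G(23) = mex{1,0} = 2
G(24) = mex{1,0} = 2
G(25) = mex{0,0} = 1
G_A(25) = 1.
Stack B, S = {2, 4, 6, 9}:
n :  0  1  2  3  4  5  6  7  8  9 10 11 12 13 14 15 16 17 18
G :  0  0  1  1  2  2  3  3  0  4  1  0  2  1  3  2  0  3  1
G_B(18) = 1.
Combined Grundy value = 1 ⊕ 1 = 0.

0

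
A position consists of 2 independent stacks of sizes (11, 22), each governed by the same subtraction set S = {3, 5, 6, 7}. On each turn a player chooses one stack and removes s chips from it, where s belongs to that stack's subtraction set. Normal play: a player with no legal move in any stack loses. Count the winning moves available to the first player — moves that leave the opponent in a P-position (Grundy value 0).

0

All stacks use S = {3, 5, 6, 7}:
n :  0  1  2  3  4  5  6  7  8  9 10 11 12 13 14 15 16 17 18 19 20 21 22
G :  0  0  0  1  1  1  2  2  2  3  0  0  0  1  1  1  2  2  2  3  0  0  0
Stack A: G(11) = 0.
Stack B: G(22) = 0.
Combined Grundy value = 0 ⊕ 0 = 0.
A winning move leaves total XOR = 0, i.e. changes one component's Grundy value g to g ⊕ X where X is the current total.
Stack A: target g' = 0⊕0 = 0, but every legal move changes the Grundy value (mex property), so 0 moves.
Stack B: target g' = 0⊕0 = 0, but every legal move changes the Grundy value (mex property), so 0 moves.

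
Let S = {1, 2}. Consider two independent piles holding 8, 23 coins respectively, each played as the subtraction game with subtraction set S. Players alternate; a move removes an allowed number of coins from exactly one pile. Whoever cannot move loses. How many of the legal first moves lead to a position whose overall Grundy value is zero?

All piles use S = {1, 2}:
n :  0  1  2  3  4  5  6  7  8  9 10 11 12 13 14 15 16 17 18 19 20 21 22 23
G :  0  1  2  0  1  2  0  1  2  0  1  2  0  1  2  0  1  2  0  1  2  0  1  2
Pile A: G(8) = 2.
Pile B: G(23) = 2.
Combined Grundy value = 2 ⊕ 2 = 0.
A winning move leaves total XOR = 0, i.e. changes one component's Grundy value g to g ⊕ X where X is the current total.
Pile A: target g' = 2⊕0 = 2, but every legal move changes the Grundy value (mex property), so 0 moves.
Pile B: target g' = 2⊕0 = 2, but every legal move changes the Grundy value (mex property), so 0 moves.

0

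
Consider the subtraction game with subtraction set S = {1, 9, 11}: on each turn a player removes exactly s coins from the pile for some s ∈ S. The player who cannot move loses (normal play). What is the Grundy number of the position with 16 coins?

0

n :  0  1  2  3  4  5  6  7  8  9 10 11 12 13 14 15 16
G :  0  1  0  1  0  1  0  1  0  1  0  1  0  1  0  1  0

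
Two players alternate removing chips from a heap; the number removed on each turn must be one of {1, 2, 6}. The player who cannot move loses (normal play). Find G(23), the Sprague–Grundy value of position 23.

n :  0  1  2  3  4  5  6  7  8  9 10 11 12 13 14 15 16 17 18 19 20 21 22 23
G :  0  1  2  0  1  2  3  0  1  2  0  1  2  3  0  1  2  0  1  2  3  0  1  2

2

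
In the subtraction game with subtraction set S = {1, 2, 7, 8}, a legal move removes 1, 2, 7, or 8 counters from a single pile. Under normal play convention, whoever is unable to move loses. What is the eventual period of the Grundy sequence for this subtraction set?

3

n :  0  1  2  3  4  5  6  7  8  9 10 11 12 13 14
G :  0  1  2  0  1  2  0  1  2  0  1  2  0  1  2
G(n+3) = G(n) holds for n = 0,…,7 (a full window of length max(S) = 8), so the sequence is purely periodic with period 3.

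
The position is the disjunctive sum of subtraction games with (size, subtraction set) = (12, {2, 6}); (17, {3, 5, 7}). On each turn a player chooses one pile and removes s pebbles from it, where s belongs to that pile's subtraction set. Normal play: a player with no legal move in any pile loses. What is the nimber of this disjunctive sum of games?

2

Pile A, S = {2, 6}:
n :  0  1  2  3  4  5  6  7  8  9 10 11 12
G :  0  0  1  1  0  0  1  1  0  0  1  1  0
G_A(12) = 0.
Pile B, S = {3, 5, 7}:
n :  0  1  2  3  4  5  6  7  8  9 10 11 12 13 14 15 16 17
G :  0  0  0  1  1  1  2  2  2  3  0  0  0  1  1  1  2  2
G_B(17) = 2.
Combined Grundy value = 0 ⊕ 2 = 2.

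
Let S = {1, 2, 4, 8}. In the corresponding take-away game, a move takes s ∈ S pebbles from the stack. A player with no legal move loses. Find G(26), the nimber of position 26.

n :  0  1  2  3  4  5  6  7  8  9 10 11 12 13 14 15 16 17 18 19 20 21 22 23 24 25 26
G :  0  1  2  0  1  2  0  1  2  0  1  2  0  1  2  0  1  2  0  1  2  0  1  2  0  1  2

2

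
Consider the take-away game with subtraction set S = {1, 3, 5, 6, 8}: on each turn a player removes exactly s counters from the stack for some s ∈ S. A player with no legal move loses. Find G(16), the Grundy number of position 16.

n :  0  1  2  3  4  5  6  7  8  9 10 11 12 13 14 15 16
G :  0  1  0  1  0  1  2  3  2  3  2  0  1  0  1  0  1

1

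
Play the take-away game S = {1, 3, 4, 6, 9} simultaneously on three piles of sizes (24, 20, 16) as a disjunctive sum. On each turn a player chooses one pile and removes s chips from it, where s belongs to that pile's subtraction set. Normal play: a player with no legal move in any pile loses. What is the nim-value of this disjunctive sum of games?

All piles use S = {1, 3, 4, 6, 9}:
G(0) = 0
G(1) = mex{0} = 1
G(2) = mex{1} = 0
G(3) = mex{0,0} = 1
G(4) = mex{1,1,0} = 2
G(5) = mex{2,0,1} = 3
G(6) = mex{3,1,0,0} = 2
G(7) = mex{2,2,1,1} = 0
G(8) = mex{0,3,2,0} = 1
G(9) = mex{1,2,3,1,0} = 4
G(10) = mex{4,0,2,2,1} = 3
G(11) = mex{3,1,0,3,0} = 2
G(12) = mex{2,4,1,2,1} = 0
G(13) = mex{0,3,4,0,2} = 1
G(14) = mex{1,2,3,1,3} = 0
G(15) = mex{0,0,2,4,2} = 1
G(16) = mex{1,1,0,3,0} = 2
G(17) = mex{2,0,1,2,1} = 3
G(18) = mex{3,1,0,0,4} = 2
G(19) = mex{2,2,1,1,3} = 0
G(20) = mex{0,3,2,0,2} = 1
G(21) = mex{1,2,3,1,0} = 4
G(22) = mex{4,0,2,2,1} = 3
G(23) = mex{3,1,0,3,0} = 2
G(24) = mex{2,4,1,2,1} = 0
Pile A: G(24) = 0.
Pile B: G(20) = 1.
Pile C: G(16) = 2.
Combined Grundy value = 0 ⊕ 1 ⊕ 2 = 3.

3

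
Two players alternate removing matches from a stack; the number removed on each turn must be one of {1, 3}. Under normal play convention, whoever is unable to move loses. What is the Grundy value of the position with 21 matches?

1

n :  0  1  2  3  4  5  6  7  8  9 10 11 12 13 14 15 16 17 18 19 20 21
G :  0  1  0  1  0  1  0  1  0  1  0  1  0  1  0  1  0  1  0  1  0  1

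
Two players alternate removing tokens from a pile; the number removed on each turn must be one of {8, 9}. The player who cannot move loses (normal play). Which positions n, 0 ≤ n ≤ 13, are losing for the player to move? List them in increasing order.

0, 1, 2, 3, 4, 5, 6, 7

G(0) = 0
G(1) = mex{} = 0
G(2) = mex{} = 0
G(3) = mex{} = 0
G(4) = mex{} = 0
G(5) = mex{} = 0
G(6) = mex{} = 0
G(7) = mex{} = 0
G(8) = mex{0} = 1
G(9) = mex{0,0} = 1
G(10) = mex{0,0} = 1
G(11) = mex{0,0} = 1
G(12) = mex{0,0} = 1
G(13) = mex{0,0} = 1
P-positions are exactly the n with G(n) = 0.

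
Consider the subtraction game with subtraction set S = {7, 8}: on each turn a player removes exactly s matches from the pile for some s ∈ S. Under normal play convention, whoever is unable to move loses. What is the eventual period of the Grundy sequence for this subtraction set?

15

n :  0  1  2  3  4  5  6  7  8  9 10 11 12 13 14 15 16 17 18 19 20 21 22 23 24 25 26 27 28 29 30 31
G :  0  0  0  0  0  0  0  1  1  1  1  1  1  1  2  0  0  0  0  0  0  0  1  1  1  1  1  1  1  2  0  0
G(n+15) = G(n) holds for n = 0,…,7 (a full window of length max(S) = 8), so the sequence is purely periodic with period 15.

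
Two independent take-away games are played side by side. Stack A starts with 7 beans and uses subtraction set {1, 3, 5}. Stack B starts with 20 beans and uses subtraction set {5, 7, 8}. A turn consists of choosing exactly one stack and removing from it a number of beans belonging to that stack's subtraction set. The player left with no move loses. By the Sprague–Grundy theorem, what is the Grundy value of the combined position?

Stack A, S = {1, 3, 5}:
G(0) = 0
G(1) = mex{0} = 1
G(2) = mex{1} = 0
G(3) = mex{0,0} = 1
G(4) = mex{1,1} = 0
G(5) = mex{0,0,0} = 1
G(6) = mex{1,1,1} = 0
G(7) = mex{0,0,0} = 1
G_A(7) = 1.
Stack B, S = {5, 7, 8}:
G(0) = 0
G(1) = mex{} = 0
G(2) = mex{} = 0
G(3) = mex{} = 0
G(4) = mex{} = 0
G(5) = mex{0} = 1
G(6) = mex{0} = 1
G(7) = mex{0,0} = 1
G(8) = mex{0,0,0} = 1
G(9) = mex{0,0,0} = 1
G(10) = mex{1,0,0} = 2
G(11) = mex{1,0,0} = 2
G(12) = mex{1,1,0} = 2
G(13) = mex{1,1,1} = 0
G(14) = mex{1,1,1} = 0
G(15) = mex{2,1,1} = 0
G(16) = mex{2,1,1} = 0
G(17) = mex{2,2,1} = 0
G(18) = mex{0,2,2} = 1
G(19) = mex{0,2,2} = 1
G(20) = mex{0,0,2} = 1
G_B(20) = 1.
Combined Grundy value = 1 ⊕ 1 = 0.

0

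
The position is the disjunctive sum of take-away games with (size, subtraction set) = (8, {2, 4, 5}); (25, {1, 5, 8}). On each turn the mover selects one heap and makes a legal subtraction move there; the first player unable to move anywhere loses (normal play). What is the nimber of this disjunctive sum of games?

2

Heap A, S = {2, 4, 5}:
G(0) = 0
G(1) = mex{} = 0
G(2) = mex{0} = 1
G(3) = mex{0} = 1
G(4) = mex{1,0} = 2
G(5) = mex{1,0,0} = 2
G(6) = mex{2,1,0} = 3
G(7) = mex{2,1,1} = 0
G(8) = mex{3,2,1} = 0
G_A(8) = 0.
Heap B, S = {1, 5, 8}:
n :  0  1  2  3  4  5  6  7  8  9 10 11 12 13 14 15 16 17 18 19 20 21 22 23 24 25
G :  0  1  0  1  0  1  0  1  2  3  2  3  2  0  1  0  1  0  1  0  1  2  3  2  3  2
G_B(25) = 2.
Combined Grundy value = 0 ⊕ 2 = 2.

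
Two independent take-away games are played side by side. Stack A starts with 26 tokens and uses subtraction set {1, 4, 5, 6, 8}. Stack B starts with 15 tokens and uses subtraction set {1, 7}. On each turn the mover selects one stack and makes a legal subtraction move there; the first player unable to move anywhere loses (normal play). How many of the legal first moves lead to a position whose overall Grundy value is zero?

Stack A, S = {1, 4, 5, 6, 8}:
n :  0  1  2  3  4  5  6  7  8  9 10 11 12 13 14 15 16 17 18 19 20 21 22 23 24 25 26
G :  0  1  0  1  2  3  2  3  4  0  1  0  1  2  3  2  3  4  0  1  0  1  2  3  2  3  4
G_A(26) = 4.
Stack B, S = {1, 7}:
G(0) = 0
G(1) = mex{0} = 1
G(2) = mex{1} = 0
G(3) = mex{0} = 1
G(4) = mex{1} = 0
G(5) = mex{0} = 1
G(6) = mex{1} = 0
G(7) = mex{0,0} = 1
G(8) = mex{1,1} = 0
G(9) = mex{0,0} = 1
G(10) = mex{1,1} = 0
G(11) = mex{0,0} = 1
G(12) = mex{1,1} = 0
G(13) = mex{0,0} = 1
G(14) = mex{1,1} = 0
G(15) = mex{0,0} = 1
G_B(15) = 1.
Combined Grundy value = 4 ⊕ 1 = 5.
A winning move leaves total XOR = 0, i.e. changes one component's Grundy value g to g ⊕ X where X is the current total.
Stack A: need g' = 4⊕5 = 1. Options: 26−1→G=3, 26−4→G=2, 26−5→G=1, 26−6→G=0, 26−8→G=0. Hits: 1.
Stack B: need g' = 1⊕5 = 4. Options: 15−1→G=0, 15−7→G=0. Hits: 0.

1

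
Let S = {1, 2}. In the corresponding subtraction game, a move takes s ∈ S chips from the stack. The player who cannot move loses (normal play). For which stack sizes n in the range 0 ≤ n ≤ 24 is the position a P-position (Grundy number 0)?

0, 3, 6, 9, 12, 15, 18, 21, 24

G(0) = 0
G(1) = mex{0} = 1
G(2) = mex{1,0} = 2
G(3) = mex{2,1} = 0
G(4) = mex{0,2} = 1
G(5) = mex{1,0} = 2
G(6) = mex{2,1} = 0
G(7) = mex{0,2} = 1
G(8) = mex{1,0} = 2
G(9) = mex{2,1} = 0
G(10) = mex{0,2} = 1
G(11) = mex{1,0} = 2
G(12) = mex{2,1} = 0
G(13) = mex{0,2} = 1
G(14) = mex{1,0} = 2
G(15) = mex{2,1} = 0
G(16) = mex{0,2} = 1
G(17) = mex{1,0} = 2
G(18) = mex{2,1} = 0
G(19) = mex{0,2} = 1
G(20) = mex{1,0} = 2
G(21) = mex{2,1} = 0
G(22) = mex{0,2} = 1
G(23) = mex{1,0} = 2
G(24) = mex{2,1} = 0
P-positions are exactly the n with G(n) = 0.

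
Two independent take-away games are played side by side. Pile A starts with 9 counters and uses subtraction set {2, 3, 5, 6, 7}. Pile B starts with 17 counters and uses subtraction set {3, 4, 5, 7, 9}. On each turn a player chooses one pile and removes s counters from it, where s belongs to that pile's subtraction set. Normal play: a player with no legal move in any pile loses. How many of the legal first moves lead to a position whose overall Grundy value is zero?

5

Pile A, S = {2, 3, 5, 6, 7}:
n : 0 1 2 3 4 5 6 7 8 9
G : 0 0 1 1 2 2 3 3 4 0
G_A(9) = 0.
Pile B, S = {3, 4, 5, 7, 9}:
n :  0  1  2  3  4  5  6  7  8  9 10 11 12 13 14 15 16 17
G :  0  0  0  1  1  1  2  2  2  3  3  3  0  0  0  1  1  1
G_B(17) = 1.
Combined Grundy value = 0 ⊕ 1 = 1.
A winning move leaves total XOR = 0, i.e. changes one component's Grundy value g to g ⊕ X where X is the current total.
Pile A: need g' = 0⊕1 = 1. Options: 9−2→G=3, 9−3→G=3, 9−5→G=2, 9−6→G=1, 9−7→G=1. Hits: 2.
Pile B: need g' = 1⊕1 = 0. Options: 17−3→G=0, 17−4→G=0, 17−5→G=0, 17−7→G=3, 17−9→G=2. Hits: 3.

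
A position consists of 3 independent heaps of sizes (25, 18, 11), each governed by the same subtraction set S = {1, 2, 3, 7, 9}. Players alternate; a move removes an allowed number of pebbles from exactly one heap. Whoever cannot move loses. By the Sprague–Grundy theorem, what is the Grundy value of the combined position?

0

All heaps use S = {1, 2, 3, 7, 9}:
n :  0  1  2  3  4  5  6  7  8  9 10 11 12 13 14 15 16 17 18 19 20 21 22 23 24 25
G :  0  1  2  3  0  1  2  3  0  1  2  3  0  1  2  3  0  1  2  3  0  1  2  3  0  1
Heap A: G(25) = 1.
Heap B: G(18) = 2.
Heap C: G(11) = 3.
Combined Grundy value = 1 ⊕ 2 ⊕ 3 = 0.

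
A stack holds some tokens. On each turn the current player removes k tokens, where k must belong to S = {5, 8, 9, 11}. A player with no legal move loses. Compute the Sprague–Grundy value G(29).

2

n :  0  1  2  3  4  5  6  7  8  9 10 11 12 13 14 15 16 17 18 19 20 21 22 23 24 25 26 27 28 29
G :  0  0  0  0  0  1  1  1  1  1  2  2  2  2  2  3  0  0  0  0  0  1  1  1  1  1  2  2  2  2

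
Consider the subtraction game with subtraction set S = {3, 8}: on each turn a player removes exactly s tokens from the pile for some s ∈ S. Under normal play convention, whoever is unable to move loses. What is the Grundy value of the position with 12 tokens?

G(0) = 0
G(1) = mex{} = 0
G(2) = mex{} = 0
G(3) = mex{0} = 1
G(4) = mex{0} = 1
G(5) = mex{0} = 1
G(6) = mex{1} = 0
G(7) = mex{1} = 0
G(8) = mex{1,0} = 2
G(9) = mex{0,0} = 1
G(10) = mex{0,0} = 1
G(11) = mex{2,1} = 0
G(12) = mex{1,1} = 0

0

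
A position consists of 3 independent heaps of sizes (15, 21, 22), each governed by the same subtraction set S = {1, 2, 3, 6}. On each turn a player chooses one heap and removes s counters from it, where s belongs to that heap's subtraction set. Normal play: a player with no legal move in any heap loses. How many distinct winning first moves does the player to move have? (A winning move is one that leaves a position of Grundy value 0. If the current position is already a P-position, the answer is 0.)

All heaps use S = {1, 2, 3, 6}:
n :  0  1  2  3  4  5  6  7  8  9 10 11 12 13 14 15 16 17 18 19 20 21 22
G :  0  1  2  3  0  1  2  3  0  1  2  3  0  1  2  3  0  1  2  3  0  1  2
Heap A: G(15) = 3.
Heap B: G(21) = 1.
Heap C: G(22) = 2.
Combined Grundy value = 3 ⊕ 1 ⊕ 2 = 0.
A winning move leaves total XOR = 0, i.e. changes one component's Grundy value g to g ⊕ X where X is the current total.
Heap A: target g' = 3⊕0 = 3, but every legal move changes the Grundy value (mex property), so 0 moves.
Heap B: target g' = 1⊕0 = 1, but every legal move changes the Grundy value (mex property), so 0 moves.
Heap C: target g' = 2⊕0 = 2, but every legal move changes the Grundy value (mex property), so 0 moves.

0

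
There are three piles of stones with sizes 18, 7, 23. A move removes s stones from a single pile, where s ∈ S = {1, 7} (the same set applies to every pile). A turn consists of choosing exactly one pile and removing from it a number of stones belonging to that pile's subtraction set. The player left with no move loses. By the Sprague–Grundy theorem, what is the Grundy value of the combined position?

All piles use S = {1, 7}:
n :  0  1  2  3  4  5  6  7  8  9 10 11 12 13 14 15 16 17 18 19 20 21 22 23
G :  0  1  0  1  0  1  0  1  0  1  0  1  0  1  0  1  0  1  0  1  0  1  0  1
Pile A: G(18) = 0.
Pile B: G(7) = 1.
Pile C: G(23) = 1.
Combined Grundy value = 0 ⊕ 1 ⊕ 1 = 0.

0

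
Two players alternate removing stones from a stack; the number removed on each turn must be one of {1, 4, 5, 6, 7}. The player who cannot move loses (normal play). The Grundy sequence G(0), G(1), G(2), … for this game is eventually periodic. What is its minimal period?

10

G(0) = 0
G(1) = mex{0} = 1
G(2) = mex{1} = 0
G(3) = mex{0} = 1
G(4) = mex{1,0} = 2
G(5) = mex{2,1,0} = 3
G(6) = mex{3,0,1,0} = 2
G(7) = mex{2,1,0,1,0} = 3
G(8) = mex{3,2,1,0,1} = 4
G(9) = mex{4,3,2,1,0} = 5
G(10) = mex{5,2,3,2,1} = 0
G(11) = mex{0,3,2,3,2} = 1
G(12) = mex{1,4,3,2,3} = 0
G(13) = mex{0,5,4,3,2} = 1
G(14) = mex{1,0,5,4,3} = 2
G(15) = mex{2,1,0,5,4} = 3
G(16) = mex{3,0,1,0,5} = 2
G(17) = mex{2,1,0,1,0} = 3
G(18) = mex{3,2,1,0,1} = 4
G(19) = mex{4,3,2,1,0} = 5
G(20) = mex{5,2,3,2,1} = 0
G(21) = mex{0,3,2,3,2} = 1
G(n+10) = G(n) holds for n = 0,…,6 (a full window of length max(S) = 7), so the sequence is purely periodic with period 10.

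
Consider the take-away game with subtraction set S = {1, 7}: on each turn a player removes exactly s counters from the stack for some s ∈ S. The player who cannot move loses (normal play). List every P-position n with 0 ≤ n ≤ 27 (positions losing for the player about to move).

G(0) = 0
G(1) = mex{0} = 1
G(2) = mex{1} = 0
G(3) = mex{0} = 1
G(4) = mex{1} = 0
G(5) = mex{0} = 1
G(6) = mex{1} = 0
G(7) = mex{0,0} = 1
G(8) = mex{1,1} = 0
G(9) = mex{0,0} = 1
G(10) = mex{1,1} = 0
G(11) = mex{0,0} = 1
G(12) = mex{1,1} = 0
G(13) = mex{0,0} = 1
G(14) = mex{1,1} = 0
G(15) = mex{0,0} = 1
G(16) = mex{1,1} = 0
G(17) = mex{0,0} = 1
G(18) = mex{1,1} = 0
G(19) = mex{0,0} = 1
G(20) = mex{1,1} = 0
G(21) = mex{0,0} = 1
G(22) = mex{1,1} = 0
G(23) = mex{0,0} = 1
G(24) = mex{1,1} = 0
G(25) = mex{0,0} = 1
G(26) = mex{1,1} = 0
G(27) = mex{0,0} = 1
P-positions are exactly the n with G(n) = 0.

0, 2, 4, 6, 8, 10, 12, 14, 16, 18, 20, 22, 24, 26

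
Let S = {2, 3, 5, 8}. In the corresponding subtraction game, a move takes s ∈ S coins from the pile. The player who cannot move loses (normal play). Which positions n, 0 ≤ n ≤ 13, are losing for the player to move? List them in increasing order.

0, 1, 7, 11

G(0) = 0
G(1) = mex{} = 0
G(2) = mex{0} = 1
G(3) = mex{0,0} = 1
G(4) = mex{1,0} = 2
G(5) = mex{1,1,0} = 2
G(6) = mex{2,1,0} = 3
G(7) = mex{2,2,1} = 0
G(8) = mex{3,2,1,0} = 4
G(9) = mex{0,3,2,0} = 1
G(10) = mex{4,0,2,1} = 3
G(11) = mex{1,4,3,1} = 0
G(12) = mex{3,1,0,2} = 4
G(13) = mex{0,3,4,2} = 1
P-positions are exactly the n with G(n) = 0.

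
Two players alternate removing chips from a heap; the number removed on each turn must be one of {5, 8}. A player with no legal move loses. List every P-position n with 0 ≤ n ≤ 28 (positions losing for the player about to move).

0, 1, 2, 3, 4, 13, 14, 15, 16, 17, 26, 27, 28

G(0) = 0
G(1) = mex{} = 0
G(2) = mex{} = 0
G(3) = mex{} = 0
G(4) = mex{} = 0
G(5) = mex{0} = 1
G(6) = mex{0} = 1
G(7) = mex{0} = 1
G(8) = mex{0,0} = 1
G(9) = mex{0,0} = 1
G(10) = mex{1,0} = 2
G(11) = mex{1,0} = 2
G(12) = mex{1,0} = 2
G(13) = mex{1,1} = 0
G(14) = mex{1,1} = 0
G(15) = mex{2,1} = 0
G(16) = mex{2,1} = 0
G(17) = mex{2,1} = 0
G(18) = mex{0,2} = 1
G(19) = mex{0,2} = 1
G(20) = mex{0,2} = 1
G(21) = mex{0,0} = 1
G(22) = mex{0,0} = 1
G(23) = mex{1,0} = 2
G(24) = mex{1,0} = 2
G(25) = mex{1,0} = 2
G(26) = mex{1,1} = 0
G(27) = mex{1,1} = 0
G(28) = mex{2,1} = 0
P-positions are exactly the n with G(n) = 0.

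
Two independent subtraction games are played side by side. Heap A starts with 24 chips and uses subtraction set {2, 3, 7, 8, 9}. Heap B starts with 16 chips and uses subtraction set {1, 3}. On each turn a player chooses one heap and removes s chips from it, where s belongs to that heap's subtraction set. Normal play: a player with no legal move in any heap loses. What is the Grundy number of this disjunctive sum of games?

1

Heap A, S = {2, 3, 7, 8, 9}:
n :  0  1  2  3  4  5  6  7  8  9 10 11 12 13 14 15 16 17 18 19 20 21 22 23 24
G :  0  0  1  1  2  0  0  1  1  2  2  0  3  1  2  2  0  0  1  1  2  0  0  1  1
G_A(24) = 1.
Heap B, S = {1, 3}:
G(0) = 0
G(1) = mex{0} = 1
G(2) = mex{1} = 0
G(3) = mex{0,0} = 1
G(4) = mex{1,1} = 0
G(5) = mex{0,0} = 1
G(6) = mex{1,1} = 0
G(7) = mex{0,0} = 1
G(8) = mex{1,1} = 0
G(9) = mex{0,0} = 1
G(10) = mex{1,1} = 0
G(11) = mex{0,0} = 1
G(12) = mex{1,1} = 0
G(13) = mex{0,0} = 1
G(14) = mex{1,1} = 0
G(15) = mex{0,0} = 1
G(16) = mex{1,1} = 0
G_B(16) = 0.
Combined Grundy value = 1 ⊕ 0 = 1.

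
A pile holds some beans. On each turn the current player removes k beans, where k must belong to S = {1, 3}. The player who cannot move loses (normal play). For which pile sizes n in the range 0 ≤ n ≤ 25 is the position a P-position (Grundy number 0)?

G(0) = 0
G(1) = mex{0} = 1
G(2) = mex{1} = 0
G(3) = mex{0,0} = 1
G(4) = mex{1,1} = 0
G(5) = mex{0,0} = 1
G(6) = mex{1,1} = 0
G(7) = mex{0,0} = 1
G(8) = mex{1,1} = 0
G(9) = mex{0,0} = 1
G(10) = mex{1,1} = 0
G(11) = mex{0,0} = 1
G(12) = mex{1,1} = 0
G(13) = mex{0,0} = 1
G(14) = mex{1,1} = 0
G(15) = mex{0,0} = 1
G(16) = mex{1,1} = 0
G(17) = mex{0,0} = 1
G(18) = mex{1,1} = 0
G(19) = mex{0,0} = 1
G(20) = mex{1,1} = 0
G(21) = mex{0,0} = 1
G(22) = mex{1,1} = 0
G(23) = mex{0,0} = 1
G(24) = mex{1,1} = 0
G(25) = mex{0,0} = 1
P-positions are exactly the n with G(n) = 0.

0, 2, 4, 6, 8, 10, 12, 14, 16, 18, 20, 22, 24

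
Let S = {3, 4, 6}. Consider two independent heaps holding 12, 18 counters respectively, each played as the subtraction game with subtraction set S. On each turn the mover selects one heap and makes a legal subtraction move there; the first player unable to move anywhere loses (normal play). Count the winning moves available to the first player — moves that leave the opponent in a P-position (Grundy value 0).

All heaps use S = {3, 4, 6}:
n :  0  1  2  3  4  5  6  7  8  9 10 11 12 13 14 15 16 17 18
G :  0  0  0  1  1  1  2  2  2  0  0  0  1  1  1  2  2  2  0
Heap A: G(12) = 1.
Heap B: G(18) = 0.
Combined Grundy value = 1 ⊕ 0 = 1.
A winning move leaves total XOR = 0, i.e. changes one component's Grundy value g to g ⊕ X where X is the current total.
Heap A: need g' = 1⊕1 = 0. Options: 12−3→G=0, 12−4→G=2, 12−6→G=2. Hits: 1.
Heap B: need g' = 0⊕1 = 1. Options: 18−3→G=2, 18−4→G=1, 18−6→G=1. Hits: 2.

3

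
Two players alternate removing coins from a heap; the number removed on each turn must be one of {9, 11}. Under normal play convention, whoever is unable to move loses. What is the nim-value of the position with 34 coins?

n :  0  1  2  3  4  5  6  7  8  9 10 11 12 13 14 15 16 17 18 19 20 21 22 23 24 25 26 27 28 29 30 31 32 33 34
G :  0  0  0  0  0  0  0  0  0  1  1  1  1  1  1  1  1  1  2  2  0  0  0  0  0  0  0  0  0  1  1  1  1  1  1

1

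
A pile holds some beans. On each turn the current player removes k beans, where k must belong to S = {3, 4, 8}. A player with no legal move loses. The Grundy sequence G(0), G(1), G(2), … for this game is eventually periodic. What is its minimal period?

12

G(0) = 0
G(1) = mex{} = 0
G(2) = mex{} = 0
G(3) = mex{0} = 1
G(4) = mex{0,0} = 1
G(5) = mex{0,0} = 1
G(6) = mex{1,0} = 2
G(7) = mex{1,1} = 0
G(8) = mex{1,1,0} = 2
G(9) = mex{2,1,0} = 3
G(10) = mex{0,2,0} = 1
G(11) = mex{2,0,1} = 3
G(12) = mex{3,2,1} = 0
G(13) = mex{1,3,1} = 0
G(14) = mex{3,1,2} = 0
G(15) = mex{0,3,0} = 1
G(16) = mex{0,0,2} = 1
G(17) = mex{0,0,3} = 1
G(18) = mex{1,0,1} = 2
G(19) = mex{1,1,3} = 0
G(20) = mex{1,1,0} = 2
G(21) = mex{2,1,0} = 3
G(22) = mex{0,2,0} = 1
G(23) = mex{2,0,1} = 3
G(24) = mex{3,2,1} = 0
G(25) = mex{1,3,1} = 0
G(n+12) = G(n) holds for n = 0,…,7 (a full window of length max(S) = 8), so the sequence is purely periodic with period 12.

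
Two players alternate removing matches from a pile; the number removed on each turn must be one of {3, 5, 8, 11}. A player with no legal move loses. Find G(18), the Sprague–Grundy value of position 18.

n :  0  1  2  3  4  5  6  7  8  9 10 11 12 13 14 15 16 17 18
G :  0  0  0  1  1  1  2  2  2  3  3  3  4  4  0  0  0  1  1

1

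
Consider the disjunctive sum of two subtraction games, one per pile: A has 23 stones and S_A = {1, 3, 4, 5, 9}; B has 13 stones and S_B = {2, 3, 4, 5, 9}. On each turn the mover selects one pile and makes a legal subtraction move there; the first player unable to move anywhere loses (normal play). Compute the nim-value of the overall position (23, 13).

0

Pile A, S = {1, 3, 4, 5, 9}:
G(0) = 0
G(1) = mex{0} = 1
G(2) = mex{1} = 0
G(3) = mex{0,0} = 1
G(4) = mex{1,1,0} = 2
G(5) = mex{2,0,1,0} = 3
G(6) = mex{3,1,0,1} = 2
G(7) = mex{2,2,1,0} = 3
G(8) = mex{3,3,2,1} = 0
G(9) = mex{0,2,3,2,0} = 1
G(10) = mex{1,3,2,3,1} = 0
G(11) = mex{0,0,3,2,0} = 1
G(12) = mex{1,1,0,3,1} = 2
G(13) = mex{2,0,1,0,2} = 3
G(14) = mex{3,1,0,1,3} = 2
G(15) = mex{2,2,1,0,2} = 3
G(16) = mex{3,3,2,1,3} = 0
G(17) = mex{0,2,3,2,0} = 1
G(18) = mex{1,3,2,3,1} = 0
G(19) = mex{0,0,3,2,0} = 1
G(20) = mex{1,1,0,3,1} = 2
G(21) = mex{2,0,1,0,2} = 3
G(22) = mex{3,1,0,1,3} = 2
G(23) = mex{2,2,1,0,2} = 3
G_A(23) = 3.
Pile B, S = {2, 3, 4, 5, 9}:
n :  0  1  2  3  4  5  6  7  8  9 10 11 12 13
G :  0  0  1  1  2  2  3  0  0  1  1  2  2  3
G_B(13) = 3.
Combined Grundy value = 3 ⊕ 3 = 0.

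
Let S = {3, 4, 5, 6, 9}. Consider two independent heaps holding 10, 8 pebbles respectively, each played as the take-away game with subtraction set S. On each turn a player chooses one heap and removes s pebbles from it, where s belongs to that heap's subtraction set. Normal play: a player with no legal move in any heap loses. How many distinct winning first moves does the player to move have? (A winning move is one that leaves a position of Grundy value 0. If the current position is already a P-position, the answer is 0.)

All heaps use S = {3, 4, 5, 6, 9}:
n :  0  1  2  3  4  5  6  7  8  9 10
G :  0  0  0  1  1  1  2  2  2  3  3
Heap A: G(10) = 3.
Heap B: G(8) = 2.
Combined Grundy value = 3 ⊕ 2 = 1.
A winning move leaves total XOR = 0, i.e. changes one component's Grundy value g to g ⊕ X where X is the current total.
Heap A: need g' = 3⊕1 = 2. Options: 10−3→G=2, 10−4→G=2, 10−5→G=1, 10−6→G=1, 10−9→G=0. Hits: 2.
Heap B: need g' = 2⊕1 = 3. Options: 8−3→G=1, 8−4→G=1, 8−5→G=1, 8−6→G=0. Hits: 0.

2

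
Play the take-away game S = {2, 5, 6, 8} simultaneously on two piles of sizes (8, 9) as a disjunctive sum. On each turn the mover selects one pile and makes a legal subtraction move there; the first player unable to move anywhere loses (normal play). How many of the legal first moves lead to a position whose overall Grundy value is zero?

0

All piles use S = {2, 5, 6, 8}:
n : 0 1 2 3 4 5 6 7 8 9
G : 0 0 1 1 0 2 1 3 2 2
Pile A: G(8) = 2.
Pile B: G(9) = 2.
Combined Grundy value = 2 ⊕ 2 = 0.
A winning move leaves total XOR = 0, i.e. changes one component's Grundy value g to g ⊕ X where X is the current total.
Pile A: target g' = 2⊕0 = 2, but every legal move changes the Grundy value (mex property), so 0 moves.
Pile B: target g' = 2⊕0 = 2, but every legal move changes the Grundy value (mex property), so 0 moves.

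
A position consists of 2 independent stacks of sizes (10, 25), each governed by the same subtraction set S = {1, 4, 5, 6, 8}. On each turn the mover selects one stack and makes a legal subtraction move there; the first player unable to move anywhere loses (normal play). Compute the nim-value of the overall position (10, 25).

All stacks use S = {1, 4, 5, 6, 8}:
G(0) = 0
G(1) = mex{0} = 1
G(2) = mex{1} = 0
G(3) = mex{0} = 1
G(4) = mex{1,0} = 2
G(5) = mex{2,1,0} = 3
G(6) = mex{3,0,1,0} = 2
G(7) = mex{2,1,0,1} = 3
G(8) = mex{3,2,1,0,0} = 4
G(9) = mex{4,3,2,1,1} = 0
G(10) = mex{0,2,3,2,0} = 1
G(11) = mex{1,3,2,3,1} = 0
G(12) = mex{0,4,3,2,2} = 1
G(13) = mex{1,0,4,3,3} = 2
G(14) = mex{2,1,0,4,2} = 3
G(15) = mex{3,0,1,0,3} = 2
G(16) = mex{2,1,0,1,4} = 3
G(17) = mex{3,2,1,0,0} = 4
G(18) = mex{4,3,2,1,1} = 0
G(19) = mex{0,2,3,2,0} = 1
G(20) = mex{1,3,2,3,1} = 0
G(21) = mex{0,4,3,2,2} = 1
G(22) = mex{1,0,4,3,3} = 2
G(23) = mex{2,1,0,4,2} = 3
G(24) = mex{3,0,1,0,3} = 2
G(25) = mex{2,1,0,1,4} = 3
Stack A: G(10) = 1.
Stack B: G(25) = 3.
Combined Grundy value = 1 ⊕ 3 = 2.

2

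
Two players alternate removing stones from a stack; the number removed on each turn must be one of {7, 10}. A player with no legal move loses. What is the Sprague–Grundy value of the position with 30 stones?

n :  0  1  2  3  4  5  6  7  8  9 10 11 12 13 14 15 16 17 18 19 20 21 22 23 24 25 26 27 28 29 30
G :  0  0  0  0  0  0  0  1  1  1  1  1  1  1  2  2  2  0  0  0  0  0  0  0  1  1  1  1  1  1  1

1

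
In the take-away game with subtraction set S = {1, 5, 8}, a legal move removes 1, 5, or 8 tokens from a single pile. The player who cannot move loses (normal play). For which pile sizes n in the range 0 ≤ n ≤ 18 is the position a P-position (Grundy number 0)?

n :  0  1  2  3  4  5  6  7  8  9 10 11 12 13 14 15 16 17 18
G :  0  1  0  1  0  1  0  1  2  3  2  3  2  0  1  0  1  0  1
P-positions are exactly the n with G(n) = 0.

0, 2, 4, 6, 13, 15, 17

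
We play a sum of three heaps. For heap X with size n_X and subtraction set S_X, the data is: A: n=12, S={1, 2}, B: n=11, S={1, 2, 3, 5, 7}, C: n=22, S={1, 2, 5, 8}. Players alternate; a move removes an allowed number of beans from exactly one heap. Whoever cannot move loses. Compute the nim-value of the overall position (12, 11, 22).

Heap A, S = {1, 2}:
n :  0  1  2  3  4  5  6  7  8  9 10 11 12
G :  0  1  2  0  1  2  0  1  2  0  1  2  0
G_A(12) = 0.
Heap B, S = {1, 2, 3, 5, 7}:
G(0) = 0
G(1) = mex{0} = 1
G(2) = mex{1,0} = 2
G(3) = mex{2,1,0} = 3
G(4) = mex{3,2,1} = 0
G(5) = mex{0,3,2,0} = 1
G(6) = mex{1,0,3,1} = 2
G(7) = mex{2,1,0,2,0} = 3
G(8) = mex{3,2,1,3,1} = 0
G(9) = mex{0,3,2,0,2} = 1
G(10) = mex{1,0,3,1,3} = 2
G(11) = mex{2,1,0,2,0} = 3
G_B(11) = 3.
Heap C, S = {1, 2, 5, 8}:
n :  0  1  2  3  4  5  6  7  8  9 10 11 12 13 14 15 16 17 18 19 20 21 22
G :  0  1  2  0  1  2  0  1  2  0  1  2  0  1  2  0  1  2  0  1  2  0  1
G_C(22) = 1.
Combined Grundy value = 0 ⊕ 3 ⊕ 1 = 2.

2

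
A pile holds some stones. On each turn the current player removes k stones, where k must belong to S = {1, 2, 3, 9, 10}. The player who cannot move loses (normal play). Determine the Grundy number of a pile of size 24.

n :  0  1  2  3  4  5  6  7  8  9 10 11 12 13 14 15 16 17 18 19 20 21 22 23 24
G :  0  1  2  3  0  1  2  3  0  1  2  3  0  1  2  3  0  1  2  3  0  1  2  3  0

0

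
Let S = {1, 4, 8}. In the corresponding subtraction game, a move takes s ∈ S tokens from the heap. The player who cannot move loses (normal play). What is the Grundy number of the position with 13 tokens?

1

n :  0  1  2  3  4  5  6  7  8  9 10 11 12 13
G :  0  1  0  1  2  0  1  0  1  2  3  2  0  1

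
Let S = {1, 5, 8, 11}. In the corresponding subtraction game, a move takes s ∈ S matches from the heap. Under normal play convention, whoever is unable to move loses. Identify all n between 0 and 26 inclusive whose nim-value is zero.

G(0) = 0
G(1) = mex{0} = 1
G(2) = mex{1} = 0
G(3) = mex{0} = 1
G(4) = mex{1} = 0
G(5) = mex{0,0} = 1
G(6) = mex{1,1} = 0
G(7) = mex{0,0} = 1
G(8) = mex{1,1,0} = 2
G(9) = mex{2,0,1} = 3
G(10) = mex{3,1,0} = 2
G(11) = mex{2,0,1,0} = 3
G(12) = mex{3,1,0,1} = 2
G(13) = mex{2,2,1,0} = 3
G(14) = mex{3,3,0,1} = 2
G(15) = mex{2,2,1,0} = 3
G(16) = mex{3,3,2,1} = 0
G(17) = mex{0,2,3,0} = 1
G(18) = mex{1,3,2,1} = 0
G(19) = mex{0,2,3,2} = 1
G(20) = mex{1,3,2,3} = 0
G(21) = mex{0,0,3,2} = 1
G(22) = mex{1,1,2,3} = 0
G(23) = mex{0,0,3,2} = 1
G(24) = mex{1,1,0,3} = 2
G(25) = mex{2,0,1,2} = 3
G(26) = mex{3,1,0,3} = 2
P-positions are exactly the n with G(n) = 0.

0, 2, 4, 6, 16, 18, 20, 22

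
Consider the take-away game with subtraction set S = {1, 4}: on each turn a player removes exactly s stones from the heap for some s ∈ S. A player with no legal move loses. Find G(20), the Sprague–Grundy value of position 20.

n :  0  1  2  3  4  5  6  7  8  9 10 11 12 13 14 15 16 17 18 19 20
G :  0  1  0  1  2  0  1  0  1  2  0  1  0  1  2  0  1  0  1  2  0

0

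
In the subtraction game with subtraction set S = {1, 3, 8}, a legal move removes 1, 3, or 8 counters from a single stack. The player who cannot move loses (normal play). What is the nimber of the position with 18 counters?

1

G(0) = 0
G(1) = mex{0} = 1
G(2) = mex{1} = 0
G(3) = mex{0,0} = 1
G(4) = mex{1,1} = 0
G(5) = mex{0,0} = 1
G(6) = mex{1,1} = 0
G(7) = mex{0,0} = 1
G(8) = mex{1,1,0} = 2
G(9) = mex{2,0,1} = 3
G(10) = mex{3,1,0} = 2
G(11) = mex{2,2,1} = 0
G(12) = mex{0,3,0} = 1
G(13) = mex{1,2,1} = 0
G(14) = mex{0,0,0} = 1
G(15) = mex{1,1,1} = 0
G(16) = mex{0,0,2} = 1
G(17) = mex{1,1,3} = 0
G(18) = mex{0,0,2} = 1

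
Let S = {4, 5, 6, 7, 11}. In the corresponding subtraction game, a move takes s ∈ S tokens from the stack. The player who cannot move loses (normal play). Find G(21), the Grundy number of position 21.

1

G(0) = 0
G(1) = mex{} = 0
G(2) = mex{} = 0
G(3) = mex{} = 0
G(4) = mex{0} = 1
G(5) = mex{0,0} = 1
G(6) = mex{0,0,0} = 1
G(7) = mex{0,0,0,0} = 1
G(8) = mex{1,0,0,0} = 2
G(9) = mex{1,1,0,0} = 2
G(10) = mex{1,1,1,0} = 2
G(11) = mex{1,1,1,1,0} = 2
G(12) = mex{2,1,1,1,0} = 3
G(13) = mex{2,2,1,1,0} = 3
G(14) = mex{2,2,2,1,0} = 3
G(15) = mex{2,2,2,2,1} = 0
G(16) = mex{3,2,2,2,1} = 0
G(17) = mex{3,3,2,2,1} = 0
G(18) = mex{3,3,3,2,1} = 0
G(19) = mex{0,3,3,3,2} = 1
G(20) = mex{0,0,3,3,2} = 1
G(21) = mex{0,0,0,3,2} = 1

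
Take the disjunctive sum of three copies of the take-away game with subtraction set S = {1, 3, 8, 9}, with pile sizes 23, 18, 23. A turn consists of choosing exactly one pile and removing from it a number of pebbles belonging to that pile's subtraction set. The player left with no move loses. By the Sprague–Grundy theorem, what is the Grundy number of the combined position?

0

All piles use S = {1, 3, 8, 9}:
n :  0  1  2  3  4  5  6  7  8  9 10 11 12 13 14 15 16 17 18 19 20 21 22 23
G :  0  1  0  1  0  1  0  1  2  3  2  3  2  3  2  3  0  1  0  1  0  1  0  1
Pile A: G(23) = 1.
Pile B: G(18) = 0.
Pile C: G(23) = 1.
Combined Grundy value = 1 ⊕ 0 ⊕ 1 = 0.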